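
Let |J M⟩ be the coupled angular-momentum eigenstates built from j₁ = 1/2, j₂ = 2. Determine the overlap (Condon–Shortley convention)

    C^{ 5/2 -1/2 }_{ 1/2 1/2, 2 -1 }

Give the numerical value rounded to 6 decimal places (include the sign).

√[6·0!1!4!/6! · 1!0!1!3!2!3!] = √(72/5)
  +(−1)^0/∏(0,0,0,1,1,3)! = 1/6  (running 1/6)
⟨..|..⟩ = √(72/5)·(1/6) = +0.632456

+0.632456  (= +√(2/5))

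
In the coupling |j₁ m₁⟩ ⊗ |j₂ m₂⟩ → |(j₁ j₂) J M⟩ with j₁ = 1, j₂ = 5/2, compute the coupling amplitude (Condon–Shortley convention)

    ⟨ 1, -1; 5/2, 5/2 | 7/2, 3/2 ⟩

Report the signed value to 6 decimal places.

+0.218218

√[8·0!2!5!/8! · 0!2!5!0!5!2!] = √(19200/7)
  +(−1)^0/∏(0,0,2,5,0,0)! = 1/240  (running 1/240)
⟨..|..⟩ = √(19200/7)·(1/240) = +0.218218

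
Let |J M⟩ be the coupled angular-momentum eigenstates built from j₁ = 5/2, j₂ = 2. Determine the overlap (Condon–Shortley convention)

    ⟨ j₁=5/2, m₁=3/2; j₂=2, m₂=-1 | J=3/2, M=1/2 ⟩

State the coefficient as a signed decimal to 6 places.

triangle: 3!·2!·1!/7! = 12/5040
(j±m)!: 4!·1!·1!·3!·2!·1! = 288
prefactor² = (2J+1)·Δ·N² = 96/35
  k=0: +1/(0!·3!·1!·1!·1!·0!) = 1/6
  k=1: −1/(1!·2!·0!·0!·2!·1!) = -1/4
Σ = -1/12  ⇒  CG² = 96/35·(-1/12)² = 2/105
CG = −√(2/105) = -0.138013

-0.138013  (= −√(2/105))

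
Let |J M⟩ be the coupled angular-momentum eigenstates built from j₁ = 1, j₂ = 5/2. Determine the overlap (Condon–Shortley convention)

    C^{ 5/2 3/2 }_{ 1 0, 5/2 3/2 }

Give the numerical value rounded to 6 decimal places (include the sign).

−√(9/35) = -0.507093

j₁+j₂−J=1  J+j₁−j₂=1  J−j₁+j₂=4  j₁+j₂+J+1=7
(j₁±m₁, j₂±m₂, J±M) = (1,1,4,1,4,1)
P² = 576/35
sum k=0..1:
  [0] +1/24 = 1/24
  [1] −1/6 = -1/6
S = -1/8
C² = P²·S² = 9/35 ; C = -0.507093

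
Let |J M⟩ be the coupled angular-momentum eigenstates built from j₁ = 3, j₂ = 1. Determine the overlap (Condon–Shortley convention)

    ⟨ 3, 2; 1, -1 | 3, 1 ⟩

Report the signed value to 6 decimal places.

+0.645497  (= +√(5/12))

√[7·1!5!1!/8! · 5!1!0!2!4!2!] = √(240)
  +(−1)^0/∏(0,1,1,0,4,1)! = 1/24  (running 1/24)
⟨..|..⟩ = √(240)·(1/24) = +0.645497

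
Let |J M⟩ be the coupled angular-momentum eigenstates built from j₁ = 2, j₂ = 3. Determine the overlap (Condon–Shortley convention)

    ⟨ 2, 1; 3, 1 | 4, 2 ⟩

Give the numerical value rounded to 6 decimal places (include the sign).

+0.188982

triangle: 1!*3!*5!/10! = 720/3628800
(j±m)!: 3!*1!*4!*2!*6!*2! = 414720
prefactor² = (2J+1)*Δ*N² = 5184/7
  k=0: +1/(0!*1!*1!*4!*2!*1!) = 1/48
  k=1: −1/(1!*0!*0!*3!*3!*2!) = -1/72
Σ = 1/144  ⇒  CG² = 5184/7*1/144² = 1/28
CG = +√(1/28) = +0.188982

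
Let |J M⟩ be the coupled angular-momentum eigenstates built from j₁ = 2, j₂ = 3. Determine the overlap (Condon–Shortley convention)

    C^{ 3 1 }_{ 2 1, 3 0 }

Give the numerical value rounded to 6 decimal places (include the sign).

triangle: 2!×2!×4!/9! = 96/362880
(j±m)!: 3!×1!×3!×3!×4!×2! = 10368
prefactor² = (2J+1)×Δ×N² = 96/5
  k=0: +1/(0!×2!×1!×3!×1!×1!) = 1/12
  k=1: −1/(1!×1!×0!×2!×2!×2!) = -1/8
Σ = -1/24  ⇒  CG² = 96/5×(-1/24)² = 1/30
CG = −√(1/30) = -0.182574

-0.182574  (= −√(1/30))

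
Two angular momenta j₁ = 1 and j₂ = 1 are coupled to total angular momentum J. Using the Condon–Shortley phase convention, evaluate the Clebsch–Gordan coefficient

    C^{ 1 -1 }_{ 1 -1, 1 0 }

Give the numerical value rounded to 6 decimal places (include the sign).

√[3·1!1!1!/4! · 0!2!1!1!0!2!] = √(1/2)
  +(−1)^1/∏(1,0,1,0,0,1)! = -1  (running -1)
⟨..|..⟩ = √(1/2)·(-1) = -0.707107

−√(1/2) ≈ -0.707107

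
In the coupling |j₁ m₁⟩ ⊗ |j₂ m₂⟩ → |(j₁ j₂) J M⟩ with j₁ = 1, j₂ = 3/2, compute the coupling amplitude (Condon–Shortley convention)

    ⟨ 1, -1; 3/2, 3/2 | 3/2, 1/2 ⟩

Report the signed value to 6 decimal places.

j₁+j₂−J=1  J+j₁−j₂=1  J−j₁+j₂=2  j₁+j₂+J+1=5
(j₁±m₁, j₂±m₂, J±M) = (0,2,3,0,2,1)
P² = 8/5
sum k=1..1:
  [1] −1/2 = -1/2
S = -1/2
C² = P²·S² = 2/5 ; C = -0.632456

-0.632456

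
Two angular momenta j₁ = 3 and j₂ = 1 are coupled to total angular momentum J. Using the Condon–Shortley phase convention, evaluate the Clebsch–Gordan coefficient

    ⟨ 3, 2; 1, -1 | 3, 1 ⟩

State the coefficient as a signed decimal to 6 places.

j₁+j₂−J=1  J+j₁−j₂=5  J−j₁+j₂=1  j₁+j₂+J+1=8
(j₁±m₁, j₂±m₂, J±M) = (5,1,0,2,4,2)
P² = 240
sum k=0..0:
  [0] +1/24 = 1/24
S = 1/24
C² = P²·S² = 5/12 ; C = +0.645497

+0.645497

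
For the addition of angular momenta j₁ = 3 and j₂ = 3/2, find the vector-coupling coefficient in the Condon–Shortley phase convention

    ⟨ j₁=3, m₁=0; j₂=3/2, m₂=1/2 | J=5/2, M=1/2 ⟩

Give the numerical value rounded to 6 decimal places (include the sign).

j₁+j₂−J=2  J+j₁−j₂=4  J−j₁+j₂=1  j₁+j₂+J+1=8
(j₁±m₁, j₂±m₂, J±M) = (3,3,2,1,3,2)
P² = 216/35
sum k=1..2:
  [1] −1/4 = -1/4
  [2] +1/12 = 1/12
S = -1/6
C² = P²·S² = 6/35 ; C = -0.414039

−√(6/35) = -0.414039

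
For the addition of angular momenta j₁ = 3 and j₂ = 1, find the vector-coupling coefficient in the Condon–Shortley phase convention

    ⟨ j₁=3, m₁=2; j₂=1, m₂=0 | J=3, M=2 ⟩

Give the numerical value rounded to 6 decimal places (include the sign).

triangle: 1!×5!×1!/8! = 120/40320
(j±m)!: 5!×1!×1!×1!×5!×1! = 14400
prefactor² = (2J+1)×Δ×N² = 300
  k=0: +1/(0!×1!×1!×1!×4!×0!) = 1/24
  k=1: −1/(1!×0!×0!×0!×5!×1!) = -1/120
Σ = 1/30  ⇒  CG² = 300×1/30² = 1/3
CG = +√(1/3) = +0.577350

+√(1/3) = +0.577350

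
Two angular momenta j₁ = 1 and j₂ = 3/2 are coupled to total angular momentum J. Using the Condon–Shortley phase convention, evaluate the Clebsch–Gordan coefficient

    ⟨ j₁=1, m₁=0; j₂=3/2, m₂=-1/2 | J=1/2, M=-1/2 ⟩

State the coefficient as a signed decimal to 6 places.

triangle: 2!×0!×1!/4! = 2/24
(j±m)!: 1!×1!×1!×2!×0!×1! = 2
prefactor² = (2J+1)×Δ×N² = 1/3
  k=1: −1/(1!×1!×0!×0!×0!×1!) = -1
Σ = -1  ⇒  CG² = 1/3×(-1)² = 1/3
CG = −√(1/3) = -0.577350

−√(1/3) = -0.577350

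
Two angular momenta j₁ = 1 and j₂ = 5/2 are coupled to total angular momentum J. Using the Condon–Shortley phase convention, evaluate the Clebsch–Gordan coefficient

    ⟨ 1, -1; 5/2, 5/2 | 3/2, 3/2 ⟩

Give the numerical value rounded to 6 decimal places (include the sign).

j₁+j₂−J=2  J+j₁−j₂=0  J−j₁+j₂=3  j₁+j₂+J+1=6
(j₁±m₁, j₂±m₂, J±M) = (0,2,5,0,3,0)
P² = 96
sum k=2..2:
  [2] +1/12 = 1/12
S = 1/12
C² = P²·S² = 2/3 ; C = +0.816497

+√(2/3) = +0.816497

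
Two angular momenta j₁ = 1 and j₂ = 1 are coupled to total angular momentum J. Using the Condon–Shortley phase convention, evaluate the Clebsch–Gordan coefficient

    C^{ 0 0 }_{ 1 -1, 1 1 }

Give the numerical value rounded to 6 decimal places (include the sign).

√[1·2!0!0!/3! · 0!2!2!0!0!0!] = √(4/3)
  +(−1)^2/∏(2,0,0,0,0,0)! = 1/2  (running 1/2)
⟨..|..⟩ = √(4/3)·(1/2) = +0.577350

+0.577350  (= +√(1/3))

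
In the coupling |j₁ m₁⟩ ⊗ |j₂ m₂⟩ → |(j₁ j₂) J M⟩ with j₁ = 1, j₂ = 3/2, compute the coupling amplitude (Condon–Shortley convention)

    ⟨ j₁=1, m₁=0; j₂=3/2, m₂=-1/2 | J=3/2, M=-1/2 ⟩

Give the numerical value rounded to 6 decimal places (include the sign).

j₁+j₂−J=1  J+j₁−j₂=1  J−j₁+j₂=2  j₁+j₂+J+1=5
(j₁±m₁, j₂±m₂, J±M) = (1,1,1,2,1,2)
P² = 4/15
sum k=0..1:
  [0] +1/1 = 1
  [1] −1/2 = -1/2
S = 1/2
C² = P²·S² = 1/15 ; C = +0.258199

+0.258199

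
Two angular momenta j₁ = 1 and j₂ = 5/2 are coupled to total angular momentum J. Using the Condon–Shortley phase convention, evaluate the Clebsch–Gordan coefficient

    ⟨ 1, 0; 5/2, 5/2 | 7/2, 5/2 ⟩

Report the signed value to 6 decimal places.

+√(2/7) = +0.534522

√[8·0!2!5!/8! · 1!1!5!0!6!1!] = √(28800/7)
  +(−1)^0/∏(0,0,1,5,1,0)! = 1/120  (running 1/120)
⟨..|..⟩ = √(28800/7)·(1/120) = +0.534522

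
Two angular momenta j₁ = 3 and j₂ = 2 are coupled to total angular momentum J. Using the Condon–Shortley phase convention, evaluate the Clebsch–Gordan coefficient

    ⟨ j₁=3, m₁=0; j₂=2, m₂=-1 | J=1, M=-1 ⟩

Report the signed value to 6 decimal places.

√[3·4!2!0!/7! · 3!3!1!3!0!2!] = √(432/35)
  +(−1)^1/∏(1,3,2,0,0,0)! = -1/12  (running -1/12)
⟨..|..⟩ = √(432/35)·(-1/12) = -0.292770

-0.292770  (= −√(3/35))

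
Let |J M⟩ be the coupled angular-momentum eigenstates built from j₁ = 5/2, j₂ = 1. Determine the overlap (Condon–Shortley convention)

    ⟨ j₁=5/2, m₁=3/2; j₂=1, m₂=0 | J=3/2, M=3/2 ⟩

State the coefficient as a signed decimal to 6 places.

√[4·2!3!0!/6! · 4!1!1!1!3!0!] = √(48/5)
  +(−1)^1/∏(1,1,0,0,3,0)! = -1/6  (running -1/6)
⟨..|..⟩ = √(48/5)·(-1/6) = -0.516398

-0.516398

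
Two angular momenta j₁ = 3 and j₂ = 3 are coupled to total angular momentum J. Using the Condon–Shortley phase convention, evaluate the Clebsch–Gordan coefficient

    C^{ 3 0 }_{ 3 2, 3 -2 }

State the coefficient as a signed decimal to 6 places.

+√(1/6) = +0.408248

triangle: 3!·3!·3!/10! = 216/3628800
(j±m)!: 5!·1!·1!·5!·3!·3! = 518400
prefactor² = (2J+1)·Δ·N² = 216
  k=0: +1/(0!·3!·1!·1!·2!·2!) = 1/24
  k=1: −1/(1!·2!·0!·0!·3!·3!) = -1/72
Σ = 1/36  ⇒  CG² = 216·1/36² = 1/6
CG = +√(1/6) = +0.408248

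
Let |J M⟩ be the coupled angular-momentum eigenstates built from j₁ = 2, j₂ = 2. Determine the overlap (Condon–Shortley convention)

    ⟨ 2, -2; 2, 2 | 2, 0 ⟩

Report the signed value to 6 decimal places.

+√(2/7) = +0.534522

j₁+j₂−J=2  J+j₁−j₂=2  J−j₁+j₂=2  j₁+j₂+J+1=7
(j₁±m₁, j₂±m₂, J±M) = (0,4,4,0,2,2)
P² = 128/7
sum k=2..2:
  [2] +1/8 = 1/8
S = 1/8
C² = P²·S² = 2/7 ; C = +0.534522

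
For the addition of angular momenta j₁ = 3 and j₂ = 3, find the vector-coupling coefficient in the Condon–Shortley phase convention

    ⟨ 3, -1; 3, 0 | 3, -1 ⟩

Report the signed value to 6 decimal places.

+√(1/6) = +0.408248

j₁+j₂−J=3  J+j₁−j₂=3  J−j₁+j₂=3  j₁+j₂+J+1=10
(j₁±m₁, j₂±m₂, J±M) = (2,4,3,3,2,4)
P² = 864/25
sum k=1..3:
  [1] −1/24 = -1/24
  [2] +1/8 = 1/8
  [3] −1/72 = -1/72
S = 5/72
C² = P²·S² = 1/6 ; C = +0.408248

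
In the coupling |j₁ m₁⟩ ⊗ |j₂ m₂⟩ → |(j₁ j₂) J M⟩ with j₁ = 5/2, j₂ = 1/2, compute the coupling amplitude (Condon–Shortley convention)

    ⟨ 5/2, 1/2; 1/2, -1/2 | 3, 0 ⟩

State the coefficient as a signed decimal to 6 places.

+√(1/2) = +0.707107

j₁+j₂−J=0  J+j₁−j₂=5  J−j₁+j₂=1  j₁+j₂+J+1=7
(j₁±m₁, j₂±m₂, J±M) = (3,2,0,1,3,3)
P² = 72
sum k=0..0:
  [0] +1/12 = 1/12
S = 1/12
C² = P²·S² = 1/2 ; C = +0.707107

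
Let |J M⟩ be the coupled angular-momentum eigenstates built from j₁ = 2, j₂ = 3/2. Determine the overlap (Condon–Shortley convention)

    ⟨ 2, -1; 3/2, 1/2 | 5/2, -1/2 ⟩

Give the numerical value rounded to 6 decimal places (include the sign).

−√(5/14) = -0.597614

j₁+j₂−J=1  J+j₁−j₂=3  J−j₁+j₂=2  j₁+j₂+J+1=7
(j₁±m₁, j₂±m₂, J±M) = (1,3,2,1,2,3)
P² = 72/35
sum k=0..1:
  [0] +1/12 = 1/12
  [1] −1/2 = -1/2
S = -5/12
C² = P²·S² = 5/14 ; C = -0.597614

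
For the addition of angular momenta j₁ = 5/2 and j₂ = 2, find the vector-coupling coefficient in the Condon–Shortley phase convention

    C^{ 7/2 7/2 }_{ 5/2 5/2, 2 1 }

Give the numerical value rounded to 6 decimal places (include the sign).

+√(5/9) ≈ +0.745356

j₁+j₂−J=1  J+j₁−j₂=4  J−j₁+j₂=3  j₁+j₂+J+1=9
(j₁±m₁, j₂±m₂, J±M) = (5,0,3,1,7,0)
P² = 11520
sum k=0..0:
  [0] +1/144 = 1/144
S = 1/144
C² = P²·S² = 5/9 ; C = +0.745356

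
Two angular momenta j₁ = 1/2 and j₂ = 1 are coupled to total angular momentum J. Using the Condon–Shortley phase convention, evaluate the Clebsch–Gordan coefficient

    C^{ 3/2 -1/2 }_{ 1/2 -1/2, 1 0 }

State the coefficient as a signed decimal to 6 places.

+√(2/3) ≈ +0.816497

triangle: 0!*1!*2!/4! = 2/24
(j±m)!: 0!*1!*1!*1!*1!*2! = 2
prefactor² = (2J+1)*Δ*N² = 2/3
  k=0: +1/(0!*0!*1!*1!*0!*1!) = 1
Σ = 1  ⇒  CG² = 2/3*1² = 2/3
CG = +√(2/3) = +0.816497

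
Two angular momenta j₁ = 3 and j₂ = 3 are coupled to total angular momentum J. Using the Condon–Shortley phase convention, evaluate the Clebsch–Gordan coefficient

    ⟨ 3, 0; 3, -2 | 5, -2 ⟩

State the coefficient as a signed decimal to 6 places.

√[11·1!5!5!/12! · 3!3!1!5!3!7!] = √(43200)
  +(−1)^0/∏(0,1,3,1,2,4)! = 1/288  (running 1/288)
  +(−1)^1/∏(1,0,2,0,3,5)! = -1/1440  (running 1/360)
⟨..|..⟩ = √(43200)·(1/360) = +0.577350

+√(1/3) = +0.577350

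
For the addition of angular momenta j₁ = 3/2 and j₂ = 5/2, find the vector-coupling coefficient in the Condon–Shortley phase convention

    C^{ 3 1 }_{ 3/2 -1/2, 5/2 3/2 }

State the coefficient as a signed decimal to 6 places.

triangle: 1!*2!*4!/8! = 48/40320
(j±m)!: 1!*2!*4!*1!*4!*2! = 2304
prefactor² = (2J+1)*Δ*N² = 96/5
  k=0: +1/(0!*1!*2!*4!*0!*0!) = 1/48
  k=1: −1/(1!*0!*1!*3!*1!*1!) = -1/6
Σ = -7/48  ⇒  CG² = 96/5*(-7/48)² = 49/120
CG = −√(49/120) = -0.639010

-0.639010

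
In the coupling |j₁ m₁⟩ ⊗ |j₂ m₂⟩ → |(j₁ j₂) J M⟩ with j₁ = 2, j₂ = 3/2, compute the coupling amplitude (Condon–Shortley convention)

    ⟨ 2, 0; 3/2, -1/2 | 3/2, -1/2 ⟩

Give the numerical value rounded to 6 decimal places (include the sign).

−√(1/5) ≈ -0.447214

√[4·2!2!1!/6! · 2!2!1!2!1!2!] = √(16/45)
  +(−1)^0/∏(0,2,2,1,0,0)! = 1/4  (running 1/4)
  +(−1)^1/∏(1,1,1,0,1,1)! = -1  (running -3/4)
⟨..|..⟩ = √(16/45)·(-3/4) = -0.447214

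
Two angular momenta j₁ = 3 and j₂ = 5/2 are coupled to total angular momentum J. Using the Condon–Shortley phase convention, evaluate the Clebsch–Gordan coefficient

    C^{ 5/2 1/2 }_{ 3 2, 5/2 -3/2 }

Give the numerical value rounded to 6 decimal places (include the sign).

+0.267261

triangle: 3!·3!·2!/9! = 72/362880
(j±m)!: 5!·1!·1!·4!·3!·2! = 34560
prefactor² = (2J+1)·Δ·N² = 288/7
  k=0: +1/(0!·3!·1!·1!·2!·1!) = 1/12
  k=1: −1/(1!·2!·0!·0!·3!·2!) = -1/24
Σ = 1/24  ⇒  CG² = 288/7·1/24² = 1/14
CG = +√(1/14) = +0.267261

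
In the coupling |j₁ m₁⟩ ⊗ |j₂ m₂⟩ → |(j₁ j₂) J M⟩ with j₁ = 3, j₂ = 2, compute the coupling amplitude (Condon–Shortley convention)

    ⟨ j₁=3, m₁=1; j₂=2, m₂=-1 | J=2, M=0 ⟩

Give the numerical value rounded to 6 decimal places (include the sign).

−√(1/7) ≈ -0.377964

√[5·3!3!1!/8! · 4!2!1!3!2!2!] = √(36/7)
  +(−1)^0/∏(0,3,2,1,1,0)! = 1/12  (running 1/12)
  +(−1)^1/∏(1,2,1,0,2,1)! = -1/4  (running -1/6)
⟨..|..⟩ = √(36/7)·(-1/6) = -0.377964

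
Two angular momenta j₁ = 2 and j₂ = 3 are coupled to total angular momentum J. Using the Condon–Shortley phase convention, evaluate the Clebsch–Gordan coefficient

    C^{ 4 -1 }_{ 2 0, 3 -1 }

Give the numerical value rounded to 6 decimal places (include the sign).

j₁+j₂−J=1  J+j₁−j₂=3  J−j₁+j₂=5  j₁+j₂+J+1=10
(j₁±m₁, j₂±m₂, J±M) = (2,2,2,4,3,5)
P² = 1728/7
sum k=0..1:
  [0] +1/24 = 1/24
  [1] −1/48 = -1/48
S = 1/48
C² = P²·S² = 3/28 ; C = +0.327327

+0.327327  (= +√(3/28))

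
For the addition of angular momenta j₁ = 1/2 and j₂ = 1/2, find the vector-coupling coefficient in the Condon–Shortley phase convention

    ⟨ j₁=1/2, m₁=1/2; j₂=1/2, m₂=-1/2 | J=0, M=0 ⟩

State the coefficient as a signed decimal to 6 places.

+√(1/2) = +0.707107

j₁+j₂−J=1  J+j₁−j₂=0  J−j₁+j₂=0  j₁+j₂+J+1=2
(j₁±m₁, j₂±m₂, J±M) = (1,0,0,1,0,0)
P² = 1/2
sum k=0..0:
  [0] +1/1 = 1
S = 1
C² = P²·S² = 1/2 ; C = +0.707107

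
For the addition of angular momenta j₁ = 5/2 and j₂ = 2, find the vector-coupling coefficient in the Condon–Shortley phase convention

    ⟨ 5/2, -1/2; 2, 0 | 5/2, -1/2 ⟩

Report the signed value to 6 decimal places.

-0.478091  (= −√(8/35))

√[6·2!3!2!/8! · 2!3!2!2!2!3!] = √(72/35)
  +(−1)^0/∏(0,2,3,2,0,0)! = 1/24  (running 1/24)
  +(−1)^1/∏(1,1,2,1,1,1)! = -1/2  (running -11/24)
  +(−1)^2/∏(2,0,1,0,2,2)! = 1/8  (running -1/3)
⟨..|..⟩ = √(72/35)·(-1/3) = -0.478091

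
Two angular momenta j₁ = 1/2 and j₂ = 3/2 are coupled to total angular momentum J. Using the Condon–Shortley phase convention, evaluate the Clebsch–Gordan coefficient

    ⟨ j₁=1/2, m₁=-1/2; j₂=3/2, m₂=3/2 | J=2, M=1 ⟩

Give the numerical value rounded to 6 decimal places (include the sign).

√[5·0!1!3!/5! · 0!1!3!0!3!1!] = √(9)
  +(−1)^0/∏(0,0,1,3,0,0)! = 1/6  (running 1/6)
⟨..|..⟩ = √(9)·(1/6) = +0.500000

+0.500000  (= +√(1/4))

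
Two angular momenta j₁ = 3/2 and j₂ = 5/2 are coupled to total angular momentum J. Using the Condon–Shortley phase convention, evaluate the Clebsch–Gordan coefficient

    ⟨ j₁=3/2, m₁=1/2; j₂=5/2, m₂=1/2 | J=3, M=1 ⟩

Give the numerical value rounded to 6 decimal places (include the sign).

+0.129099

triangle: 1!·2!·4!/8! = 48/40320
(j±m)!: 2!·1!·3!·2!·4!·2! = 1152
prefactor² = (2J+1)·Δ·N² = 48/5
  k=0: +1/(0!·1!·1!·3!·1!·1!) = 1/6
  k=1: −1/(1!·0!·0!·2!·2!·2!) = -1/8
Σ = 1/24  ⇒  CG² = 48/5·1/24² = 1/60
CG = +√(1/60) = +0.129099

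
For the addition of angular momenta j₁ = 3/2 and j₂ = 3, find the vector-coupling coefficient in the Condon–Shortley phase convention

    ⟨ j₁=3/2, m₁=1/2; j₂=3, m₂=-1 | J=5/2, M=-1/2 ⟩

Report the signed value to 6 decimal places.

j₁+j₂−J=2  J+j₁−j₂=1  J−j₁+j₂=4  j₁+j₂+J+1=8
(j₁±m₁, j₂±m₂, J±M) = (2,1,2,4,2,3)
P² = 288/35
sum k=0..1:
  [0] +1/8 = 1/8
  [1] −1/6 = -1/6
S = -1/24
C² = P²·S² = 1/70 ; C = -0.119523

−√(1/70) ≈ -0.119523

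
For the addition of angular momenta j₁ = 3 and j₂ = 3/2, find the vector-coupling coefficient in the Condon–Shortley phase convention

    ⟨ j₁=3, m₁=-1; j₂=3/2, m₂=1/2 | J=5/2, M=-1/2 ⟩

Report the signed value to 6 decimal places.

triangle: 2!·4!·1!/8! = 48/40320
(j±m)!: 2!·4!·2!·1!·2!·3! = 1152
prefactor² = (2J+1)·Δ·N² = 288/35
  k=1: −1/(1!·1!·3!·1!·1!·0!) = -1/6
  k=2: +1/(2!·0!·2!·0!·2!·1!) = 1/8
Σ = -1/24  ⇒  CG² = 288/35·(-1/24)² = 1/70
CG = −√(1/70) = -0.119523

−√(1/70) = -0.119523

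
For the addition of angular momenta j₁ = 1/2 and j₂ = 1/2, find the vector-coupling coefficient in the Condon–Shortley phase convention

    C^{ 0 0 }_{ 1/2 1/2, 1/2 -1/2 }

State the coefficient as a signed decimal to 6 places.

√[1·1!0!0!/2! · 1!0!0!1!0!0!] = √(1/2)
  +(−1)^0/∏(0,1,0,0,0,0)! = 1  (running 1)
⟨..|..⟩ = √(1/2)·(1) = +0.707107

+√(1/2) ≈ +0.707107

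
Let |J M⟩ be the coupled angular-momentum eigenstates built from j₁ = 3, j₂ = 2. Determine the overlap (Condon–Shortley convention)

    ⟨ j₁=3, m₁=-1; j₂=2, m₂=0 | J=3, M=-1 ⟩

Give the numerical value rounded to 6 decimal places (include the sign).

j₁+j₂−J=2  J+j₁−j₂=4  J−j₁+j₂=2  j₁+j₂+J+1=9
(j₁±m₁, j₂±m₂, J±M) = (2,4,2,2,2,4)
P² = 256/15
sum k=0..2:
  [0] +1/96 = 1/96
  [1] −1/6 = -1/6
  [2] +1/16 = 1/16
S = -3/32
C² = P²·S² = 3/20 ; C = -0.387298

−√(3/20) ≈ -0.387298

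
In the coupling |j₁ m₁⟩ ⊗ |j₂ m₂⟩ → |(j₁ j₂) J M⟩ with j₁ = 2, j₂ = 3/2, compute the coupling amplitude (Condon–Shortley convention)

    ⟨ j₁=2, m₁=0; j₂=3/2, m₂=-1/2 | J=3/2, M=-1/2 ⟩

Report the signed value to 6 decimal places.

-0.447214

j₁+j₂−J=2  J+j₁−j₂=2  J−j₁+j₂=1  j₁+j₂+J+1=6
(j₁±m₁, j₂±m₂, J±M) = (2,2,1,2,1,2)
P² = 16/45
sum k=0..1:
  [0] +1/4 = 1/4
  [1] −1/1 = -1
S = -3/4
C² = P²·S² = 1/5 ; C = -0.447214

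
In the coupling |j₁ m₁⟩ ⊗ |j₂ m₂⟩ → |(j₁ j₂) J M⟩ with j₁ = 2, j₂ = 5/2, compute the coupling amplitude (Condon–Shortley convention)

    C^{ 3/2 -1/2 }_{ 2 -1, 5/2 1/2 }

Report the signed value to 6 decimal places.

+√(5/21) = +0.487950

triangle: 3!·1!·2!/7! = 12/5040
(j±m)!: 1!·3!·3!·2!·1!·2! = 144
prefactor² = (2J+1)·Δ·N² = 48/35
  k=2: +1/(2!·1!·1!·1!·0!·1!) = 1/2
  k=3: −1/(3!·0!·0!·0!·1!·2!) = -1/12
Σ = 5/12  ⇒  CG² = 48/35·5/12² = 5/21
CG = +√(5/21) = +0.487950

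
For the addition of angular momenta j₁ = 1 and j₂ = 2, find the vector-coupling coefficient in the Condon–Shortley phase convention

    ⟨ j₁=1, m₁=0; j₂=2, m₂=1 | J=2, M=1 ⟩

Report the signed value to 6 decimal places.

-0.408248

√[5·1!1!3!/6! · 1!1!3!1!3!1!] = √(3/2)
  +(−1)^0/∏(0,1,1,3,0,0)! = 1/6  (running 1/6)
  +(−1)^1/∏(1,0,0,2,1,1)! = -1/2  (running -1/3)
⟨..|..⟩ = √(3/2)·(-1/3) = -0.408248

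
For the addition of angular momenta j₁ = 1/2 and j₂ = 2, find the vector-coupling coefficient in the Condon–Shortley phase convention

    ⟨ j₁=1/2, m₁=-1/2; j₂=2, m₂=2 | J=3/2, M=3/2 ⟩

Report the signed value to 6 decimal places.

√[4·1!0!3!/5! · 0!1!4!0!3!0!] = √(144/5)
  +(−1)^1/∏(1,0,0,3,0,0)! = -1/6  (running -1/6)
⟨..|..⟩ = √(144/5)·(-1/6) = -0.894427

-0.894427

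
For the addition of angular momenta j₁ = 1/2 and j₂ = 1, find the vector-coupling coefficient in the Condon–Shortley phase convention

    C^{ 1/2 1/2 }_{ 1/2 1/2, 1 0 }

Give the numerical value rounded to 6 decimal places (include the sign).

√[2·1!0!1!/3! · 1!0!1!1!1!0!] = √(1/3)
  +(−1)^0/∏(0,1,0,1,0,0)! = 1  (running 1)
⟨..|..⟩ = √(1/3)·(1) = +0.577350

+√(1/3) ≈ +0.577350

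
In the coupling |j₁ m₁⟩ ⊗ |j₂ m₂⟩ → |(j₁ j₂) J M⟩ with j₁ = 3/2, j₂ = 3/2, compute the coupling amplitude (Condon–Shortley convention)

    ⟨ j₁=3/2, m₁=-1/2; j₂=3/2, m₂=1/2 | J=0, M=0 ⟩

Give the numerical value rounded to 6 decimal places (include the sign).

+0.500000

triangle: 3!*0!*0!/4! = 6/24
(j±m)!: 1!*2!*2!*1!*0!*0! = 4
prefactor² = (2J+1)*Δ*N² = 1
  k=2: +1/(2!*1!*0!*0!*0!*0!) = 1/2
Σ = 1/2  ⇒  CG² = 1*1/2² = 1/4
CG = +√(1/4) = +0.500000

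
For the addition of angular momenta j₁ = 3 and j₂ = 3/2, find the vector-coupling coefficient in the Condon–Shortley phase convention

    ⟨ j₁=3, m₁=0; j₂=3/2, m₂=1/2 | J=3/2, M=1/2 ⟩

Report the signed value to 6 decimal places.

+√(9/35) = +0.507093

j₁+j₂−J=3  J+j₁−j₂=3  J−j₁+j₂=0  j₁+j₂+J+1=7
(j₁±m₁, j₂±m₂, J±M) = (3,3,2,1,2,1)
P² = 144/35
sum k=2..2:
  [2] +1/4 = 1/4
S = 1/4
C² = P²·S² = 9/35 ; C = +0.507093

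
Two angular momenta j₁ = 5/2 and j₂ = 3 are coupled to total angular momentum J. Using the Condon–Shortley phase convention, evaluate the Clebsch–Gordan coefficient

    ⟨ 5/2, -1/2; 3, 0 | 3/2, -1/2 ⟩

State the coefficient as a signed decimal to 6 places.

+√(4/35) ≈ +0.338062

triangle: 4!·1!·2!/8! = 48/40320
(j±m)!: 2!·3!·3!·3!·1!·2! = 864
prefactor² = (2J+1)·Δ·N² = 144/35
  k=2: +1/(2!·2!·1!·1!·0!·1!) = 1/4
  k=3: −1/(3!·1!·0!·0!·1!·2!) = -1/12
Σ = 1/6  ⇒  CG² = 144/35·1/6² = 4/35
CG = +√(4/35) = +0.338062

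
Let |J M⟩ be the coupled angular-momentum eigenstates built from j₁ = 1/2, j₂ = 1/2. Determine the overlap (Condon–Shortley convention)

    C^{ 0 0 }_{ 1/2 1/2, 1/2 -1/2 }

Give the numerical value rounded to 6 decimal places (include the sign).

+0.707107

triangle: 1!·0!·0!/2! = 1/2
(j±m)!: 1!·0!·0!·1!·0!·0! = 1
prefactor² = (2J+1)·Δ·N² = 1/2
  k=0: +1/(0!·1!·0!·0!·0!·0!) = 1
Σ = 1  ⇒  CG² = 1/2·1² = 1/2
CG = +√(1/2) = +0.707107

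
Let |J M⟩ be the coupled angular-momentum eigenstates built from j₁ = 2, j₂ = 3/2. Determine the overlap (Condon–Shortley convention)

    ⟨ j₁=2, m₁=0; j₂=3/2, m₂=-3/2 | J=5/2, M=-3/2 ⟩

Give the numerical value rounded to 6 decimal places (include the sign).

j₁+j₂−J=1  J+j₁−j₂=3  J−j₁+j₂=2  j₁+j₂+J+1=7
(j₁±m₁, j₂±m₂, J±M) = (2,2,0,3,1,4)
P² = 288/35
sum k=0..0:
  [0] +1/4 = 1/4
S = 1/4
C² = P²·S² = 18/35 ; C = +0.717137

+√(18/35) = +0.717137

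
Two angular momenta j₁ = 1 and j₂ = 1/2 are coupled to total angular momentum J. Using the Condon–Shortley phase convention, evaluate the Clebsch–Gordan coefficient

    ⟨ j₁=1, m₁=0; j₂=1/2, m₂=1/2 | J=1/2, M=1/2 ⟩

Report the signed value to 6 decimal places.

triangle: 1!·1!·0!/3! = 1/6
(j±m)!: 1!·1!·1!·0!·1!·0! = 1
prefactor² = (2J+1)·Δ·N² = 1/3
  k=1: −1/(1!·0!·0!·0!·1!·0!) = -1
Σ = -1  ⇒  CG² = 1/3·(-1)² = 1/3
CG = −√(1/3) = -0.577350

−√(1/3) ≈ -0.577350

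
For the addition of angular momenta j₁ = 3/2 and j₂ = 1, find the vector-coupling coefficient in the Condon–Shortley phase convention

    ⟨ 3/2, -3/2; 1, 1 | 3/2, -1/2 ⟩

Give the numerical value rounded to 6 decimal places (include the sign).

j₁+j₂−J=1  J+j₁−j₂=2  J−j₁+j₂=1  j₁+j₂+J+1=5
(j₁±m₁, j₂±m₂, J±M) = (0,3,2,0,1,2)
P² = 8/5
sum k=1..1:
  [1] −1/2 = -1/2
S = -1/2
C² = P²·S² = 2/5 ; C = -0.632456

-0.632456  (= −√(2/5))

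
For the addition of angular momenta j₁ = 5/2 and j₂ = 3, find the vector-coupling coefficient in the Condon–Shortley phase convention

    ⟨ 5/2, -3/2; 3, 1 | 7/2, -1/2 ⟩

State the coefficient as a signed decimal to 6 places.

j₁+j₂−J=2  J+j₁−j₂=3  J−j₁+j₂=4  j₁+j₂+J+1=10
(j₁±m₁, j₂±m₂, J±M) = (1,4,4,2,3,4)
P² = 18432/175
sum k=1..2:
  [1] −1/36 = -1/36
  [2] +1/16 = 1/16
S = 5/144
C² = P²·S² = 8/63 ; C = +0.356348

+√(8/63) = +0.356348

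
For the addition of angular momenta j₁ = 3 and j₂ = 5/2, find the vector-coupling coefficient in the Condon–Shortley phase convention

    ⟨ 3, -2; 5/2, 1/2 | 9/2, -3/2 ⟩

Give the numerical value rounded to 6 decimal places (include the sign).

triangle: 1!*5!*4!/11! = 2880/39916800
(j±m)!: 1!*5!*3!*2!*3!*6! = 6220800
prefactor² = (2J+1)*Δ*N² = 345600/77
  k=0: +1/(0!*1!*5!*3!*0!*1!) = 1/720
  k=1: −1/(1!*0!*4!*2!*1!*2!) = -1/96
Σ = -13/1440  ⇒  CG² = 345600/77*(-13/1440)² = 169/462
CG = −√(169/462) = -0.604815

-0.604815  (= −√(169/462))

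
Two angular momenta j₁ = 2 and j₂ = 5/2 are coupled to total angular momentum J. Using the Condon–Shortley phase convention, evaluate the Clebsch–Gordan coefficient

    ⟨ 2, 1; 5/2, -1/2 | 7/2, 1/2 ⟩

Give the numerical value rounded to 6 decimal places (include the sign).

+0.557773

j₁+j₂−J=1  J+j₁−j₂=3  J−j₁+j₂=4  j₁+j₂+J+1=9
(j₁±m₁, j₂±m₂, J±M) = (3,1,2,3,4,3)
P² = 1152/35
sum k=0..1:
  [0] +1/8 = 1/8
  [1] −1/36 = -1/36
S = 7/72
C² = P²·S² = 14/45 ; C = +0.557773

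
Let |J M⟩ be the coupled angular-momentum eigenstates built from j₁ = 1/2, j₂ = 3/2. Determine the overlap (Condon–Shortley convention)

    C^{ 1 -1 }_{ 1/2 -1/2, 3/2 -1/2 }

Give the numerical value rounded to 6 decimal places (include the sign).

√[3·1!0!2!/4! · 0!1!1!2!0!2!] = √(1)
  +(−1)^1/∏(1,0,0,0,0,2)! = -1/2  (running -1/2)
⟨..|..⟩ = √(1)·(-1/2) = -0.500000

−√(1/4) = -0.500000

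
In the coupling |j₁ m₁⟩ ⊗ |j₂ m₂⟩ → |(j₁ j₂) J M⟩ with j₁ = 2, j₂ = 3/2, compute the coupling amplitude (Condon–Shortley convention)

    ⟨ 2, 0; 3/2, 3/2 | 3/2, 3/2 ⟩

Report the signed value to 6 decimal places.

+0.447214  (= +√(1/5))

j₁+j₂−J=2  J+j₁−j₂=2  J−j₁+j₂=1  j₁+j₂+J+1=6
(j₁±m₁, j₂±m₂, J±M) = (2,2,3,0,3,0)
P² = 16/5
sum k=2..2:
  [2] +1/4 = 1/4
S = 1/4
C² = P²·S² = 1/5 ; C = +0.447214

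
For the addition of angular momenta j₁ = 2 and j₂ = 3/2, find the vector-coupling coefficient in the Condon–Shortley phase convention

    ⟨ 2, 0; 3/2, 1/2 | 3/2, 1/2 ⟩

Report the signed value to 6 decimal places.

-0.447214  (= −√(1/5))

triangle: 2!·2!·1!/6! = 4/720
(j±m)!: 2!·2!·2!·1!·2!·1! = 16
prefactor² = (2J+1)·Δ·N² = 16/45
  k=1: −1/(1!·1!·1!·1!·1!·0!) = -1
  k=2: +1/(2!·0!·0!·0!·2!·1!) = 1/4
Σ = -3/4  ⇒  CG² = 16/45·(-3/4)² = 1/5
CG = −√(1/5) = -0.447214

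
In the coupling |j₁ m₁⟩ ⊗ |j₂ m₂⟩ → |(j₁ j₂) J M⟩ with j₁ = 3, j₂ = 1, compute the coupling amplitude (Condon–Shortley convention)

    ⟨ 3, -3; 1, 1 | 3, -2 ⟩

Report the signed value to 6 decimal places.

−√(1/4) ≈ -0.500000

triangle: 1!*5!*1!/8! = 120/40320
(j±m)!: 0!*6!*2!*0!*1!*5! = 172800
prefactor² = (2J+1)*Δ*N² = 3600
  k=1: −1/(1!*0!*5!*1!*0!*0!) = -1/120
Σ = -1/120  ⇒  CG² = 3600*(-1/120)² = 1/4
CG = −√(1/4) = -0.500000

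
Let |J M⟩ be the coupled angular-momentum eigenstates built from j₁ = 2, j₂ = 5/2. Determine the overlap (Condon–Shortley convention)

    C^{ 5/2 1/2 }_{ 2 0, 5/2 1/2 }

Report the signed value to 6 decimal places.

triangle: 2!*2!*3!/8! = 24/40320
(j±m)!: 2!*2!*3!*2!*3!*2! = 576
prefactor² = (2J+1)*Δ*N² = 72/35
  k=0: +1/(0!*2!*2!*3!*0!*0!) = 1/24
  k=1: −1/(1!*1!*1!*2!*1!*1!) = -1/2
  k=2: +1/(2!*0!*0!*1!*2!*2!) = 1/8
Σ = -1/3  ⇒  CG² = 72/35*(-1/3)² = 8/35
CG = −√(8/35) = -0.478091

-0.478091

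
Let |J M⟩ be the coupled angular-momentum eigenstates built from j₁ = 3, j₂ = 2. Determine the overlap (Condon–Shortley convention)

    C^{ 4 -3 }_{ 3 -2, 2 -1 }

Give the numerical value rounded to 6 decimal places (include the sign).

triangle: 1!·5!·3!/10! = 720/3628800
(j±m)!: 1!·5!·1!·3!·1!·7! = 3628800
prefactor² = (2J+1)·Δ·N² = 6480
  k=0: +1/(0!·1!·5!·1!·0!·2!) = 1/240
  k=1: −1/(1!·0!·4!·0!·1!·3!) = -1/144
Σ = -1/360  ⇒  CG² = 6480·(-1/360)² = 1/20
CG = −√(1/20) = -0.223607

−√(1/20) = -0.223607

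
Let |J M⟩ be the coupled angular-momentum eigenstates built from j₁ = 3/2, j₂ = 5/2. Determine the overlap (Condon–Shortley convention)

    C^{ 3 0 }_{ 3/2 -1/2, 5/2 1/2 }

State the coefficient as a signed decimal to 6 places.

-0.447214  (= −√(1/5))

j₁+j₂−J=1  J+j₁−j₂=2  J−j₁+j₂=4  j₁+j₂+J+1=8
(j₁±m₁, j₂±m₂, J±M) = (1,2,3,2,3,3)
P² = 36/5
sum k=0..1:
  [0] +1/12 = 1/12
  [1] −1/4 = -1/4
S = -1/6
C² = P²·S² = 1/5 ; C = -0.447214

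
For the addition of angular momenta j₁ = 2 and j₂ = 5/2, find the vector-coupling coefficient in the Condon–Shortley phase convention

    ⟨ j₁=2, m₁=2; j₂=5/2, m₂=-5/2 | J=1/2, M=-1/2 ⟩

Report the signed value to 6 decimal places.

j₁+j₂−J=4  J+j₁−j₂=0  J−j₁+j₂=1  j₁+j₂+J+1=6
(j₁±m₁, j₂±m₂, J±M) = (4,0,0,5,0,1)
P² = 192
sum k=0..0:
  [0] +1/24 = 1/24
S = 1/24
C² = P²·S² = 1/3 ; C = +0.577350

+0.577350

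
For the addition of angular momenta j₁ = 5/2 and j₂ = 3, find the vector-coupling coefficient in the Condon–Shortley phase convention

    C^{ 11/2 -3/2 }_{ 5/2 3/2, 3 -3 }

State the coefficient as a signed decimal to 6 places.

+0.123091  (= +√(1/66))

j₁+j₂−J=0  J+j₁−j₂=5  J−j₁+j₂=6  j₁+j₂+J+1=12
(j₁±m₁, j₂±m₂, J±M) = (4,1,0,6,4,7)
P² = 49766400/11
sum k=0..0:
  [0] +1/17280 = 1/17280
S = 1/17280
C² = P²·S² = 1/66 ; C = +0.123091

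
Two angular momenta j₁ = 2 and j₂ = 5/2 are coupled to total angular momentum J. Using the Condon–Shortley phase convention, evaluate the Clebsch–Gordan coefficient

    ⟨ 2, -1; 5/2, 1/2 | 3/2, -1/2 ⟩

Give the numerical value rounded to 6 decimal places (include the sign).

√[4·3!1!2!/7! · 1!3!3!2!1!2!] = √(48/35)
  +(−1)^2/∏(2,1,1,1,0,1)! = 1/2  (running 1/2)
  +(−1)^3/∏(3,0,0,0,1,2)! = -1/12  (running 5/12)
⟨..|..⟩ = √(48/35)·(5/12) = +0.487950

+0.487950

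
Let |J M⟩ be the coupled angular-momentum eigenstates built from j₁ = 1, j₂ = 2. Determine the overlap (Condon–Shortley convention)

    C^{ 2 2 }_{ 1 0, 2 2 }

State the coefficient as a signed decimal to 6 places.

triangle: 1!*1!*3!/6! = 6/720
(j±m)!: 1!*1!*4!*0!*4!*0! = 576
prefactor² = (2J+1)*Δ*N² = 24
  k=1: −1/(1!*0!*0!*3!*1!*0!) = -1/6
Σ = -1/6  ⇒  CG² = 24*(-1/6)² = 2/3
CG = −√(2/3) = -0.816497

−√(2/3) = -0.816497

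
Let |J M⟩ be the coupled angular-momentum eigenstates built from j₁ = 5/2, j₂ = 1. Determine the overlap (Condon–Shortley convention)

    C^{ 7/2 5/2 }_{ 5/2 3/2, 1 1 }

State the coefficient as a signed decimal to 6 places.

triangle: 0!·5!·2!/8! = 240/40320
(j±m)!: 4!·1!·2!·0!·6!·1! = 34560
prefactor² = (2J+1)·Δ·N² = 11520/7
  k=0: +1/(0!·0!·1!·2!·4!·0!) = 1/48
Σ = 1/48  ⇒  CG² = 11520/7·1/48² = 5/7
CG = +√(5/7) = +0.845154

+0.845154  (= +√(5/7))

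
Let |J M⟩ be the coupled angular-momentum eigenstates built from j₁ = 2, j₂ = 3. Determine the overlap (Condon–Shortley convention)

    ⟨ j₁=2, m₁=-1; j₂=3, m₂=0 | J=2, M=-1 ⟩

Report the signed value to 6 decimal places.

+0.534522

triangle: 3!×1!×3!/8! = 36/40320
(j±m)!: 1!×3!×3!×3!×1!×3! = 1296
prefactor² = (2J+1)×Δ×N² = 81/14
  k=2: +1/(2!×1!×1!×1!×0!×2!) = 1/4
  k=3: −1/(3!×0!×0!×0!×1!×3!) = -1/36
Σ = 2/9  ⇒  CG² = 81/14×2/9² = 2/7
CG = +√(2/7) = +0.534522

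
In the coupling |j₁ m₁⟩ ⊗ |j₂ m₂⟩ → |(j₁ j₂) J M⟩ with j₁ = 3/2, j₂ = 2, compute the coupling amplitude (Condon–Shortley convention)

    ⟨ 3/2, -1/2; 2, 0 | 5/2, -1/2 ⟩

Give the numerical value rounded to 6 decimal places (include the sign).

−√(3/35) = -0.292770

triangle: 1!·2!·3!/7! = 12/5040
(j±m)!: 1!·2!·2!·2!·2!·3! = 96
prefactor² = (2J+1)·Δ·N² = 48/35
  k=0: +1/(0!·1!·2!·2!·0!·1!) = 1/4
  k=1: −1/(1!·0!·1!·1!·1!·2!) = -1/2
Σ = -1/4  ⇒  CG² = 48/35·(-1/4)² = 3/35
CG = −√(3/35) = -0.292770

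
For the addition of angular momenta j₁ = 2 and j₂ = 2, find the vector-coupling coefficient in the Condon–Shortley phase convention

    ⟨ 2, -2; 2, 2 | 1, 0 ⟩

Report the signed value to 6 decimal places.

-0.632456  (= −√(2/5))

triangle: 3!*1!*1!/6! = 6/720
(j±m)!: 0!*4!*4!*0!*1!*1! = 576
prefactor² = (2J+1)*Δ*N² = 72/5
  k=3: −1/(3!*0!*1!*1!*0!*0!) = -1/6
Σ = -1/6  ⇒  CG² = 72/5*(-1/6)² = 2/5
CG = −√(2/5) = -0.632456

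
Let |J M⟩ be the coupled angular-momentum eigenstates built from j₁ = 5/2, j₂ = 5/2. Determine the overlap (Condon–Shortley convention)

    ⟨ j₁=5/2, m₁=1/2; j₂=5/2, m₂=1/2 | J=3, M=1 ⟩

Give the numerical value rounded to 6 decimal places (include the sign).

triangle: 2!·3!·3!/9! = 72/362880
(j±m)!: 3!·2!·3!·2!·4!·2! = 6912
prefactor² = (2J+1)·Δ·N² = 48/5
  k=0: +1/(0!·2!·2!·3!·1!·0!) = 1/24
  k=1: −1/(1!·1!·1!·2!·2!·1!) = -1/4
  k=2: +1/(2!·0!·0!·1!·3!·2!) = 1/24
Σ = -1/6  ⇒  CG² = 48/5·(-1/6)² = 4/15
CG = −√(4/15) = -0.516398

-0.516398  (= −√(4/15))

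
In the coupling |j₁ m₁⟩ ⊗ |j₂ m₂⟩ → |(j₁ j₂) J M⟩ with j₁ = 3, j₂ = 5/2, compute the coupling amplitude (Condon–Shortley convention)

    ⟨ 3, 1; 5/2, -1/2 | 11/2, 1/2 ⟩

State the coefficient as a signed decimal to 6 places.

+0.569803  (= +√(25/77))

√[12·0!6!5!/12! · 4!2!2!3!6!5!] = √(8294400/77)
  +(−1)^0/∏(0,0,2,2,4,3)! = 1/576  (running 1/576)
⟨..|..⟩ = √(8294400/77)·(1/576) = +0.569803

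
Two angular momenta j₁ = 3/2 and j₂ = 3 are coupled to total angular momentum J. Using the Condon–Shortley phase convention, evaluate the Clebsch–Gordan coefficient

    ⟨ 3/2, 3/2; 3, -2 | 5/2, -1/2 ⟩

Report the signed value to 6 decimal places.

j₁+j₂−J=2  J+j₁−j₂=1  J−j₁+j₂=4  j₁+j₂+J+1=8
(j₁±m₁, j₂±m₂, J±M) = (3,0,1,5,2,3)
P² = 432/7
sum k=0..0:
  [0] +1/12 = 1/12
S = 1/12
C² = P²·S² = 3/7 ; C = +0.654654

+√(3/7) = +0.654654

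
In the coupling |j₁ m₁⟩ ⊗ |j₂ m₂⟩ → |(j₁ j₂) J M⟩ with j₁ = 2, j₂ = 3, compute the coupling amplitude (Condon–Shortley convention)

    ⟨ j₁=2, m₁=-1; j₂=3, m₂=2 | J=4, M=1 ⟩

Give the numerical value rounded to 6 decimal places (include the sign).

−√(7/20) ≈ -0.591608

√[9·1!3!5!/10! · 1!3!5!1!5!3!] = √(6480/7)
  +(−1)^0/∏(0,1,3,5,0,0)! = 1/720  (running 1/720)
  +(−1)^1/∏(1,0,2,4,1,1)! = -1/48  (running -7/360)
⟨..|..⟩ = √(6480/7)·(-7/360) = -0.591608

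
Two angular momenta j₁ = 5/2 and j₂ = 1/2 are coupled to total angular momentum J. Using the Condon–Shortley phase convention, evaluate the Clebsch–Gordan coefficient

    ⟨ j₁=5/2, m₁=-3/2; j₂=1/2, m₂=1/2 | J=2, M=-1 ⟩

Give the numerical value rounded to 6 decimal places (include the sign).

j₁+j₂−J=1  J+j₁−j₂=4  J−j₁+j₂=0  j₁+j₂+J+1=6
(j₁±m₁, j₂±m₂, J±M) = (1,4,1,0,1,3)
P² = 24
sum k=1..1:
  [1] −1/6 = -1/6
S = -1/6
C² = P²·S² = 2/3 ; C = -0.816497

-0.816497  (= −√(2/3))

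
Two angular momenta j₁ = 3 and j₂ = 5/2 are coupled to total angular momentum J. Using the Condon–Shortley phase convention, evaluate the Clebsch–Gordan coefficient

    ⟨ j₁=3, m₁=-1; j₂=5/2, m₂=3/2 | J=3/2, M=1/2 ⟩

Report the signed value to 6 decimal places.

−√(7/30) = -0.483046

triangle: 4!*2!*1!/8! = 48/40320
(j±m)!: 2!*4!*4!*1!*2!*1! = 2304
prefactor² = (2J+1)*Δ*N² = 384/35
  k=3: −1/(3!*1!*1!*1!*1!*0!) = -1/6
  k=4: +1/(4!*0!*0!*0!*2!*1!) = 1/48
Σ = -7/48  ⇒  CG² = 384/35*(-7/48)² = 7/30
CG = −√(7/30) = -0.483046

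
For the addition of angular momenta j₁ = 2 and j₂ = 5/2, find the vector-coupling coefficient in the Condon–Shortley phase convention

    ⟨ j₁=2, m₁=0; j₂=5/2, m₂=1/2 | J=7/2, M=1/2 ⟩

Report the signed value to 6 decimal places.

−√(4/105) = -0.195180

√[8·1!3!4!/9! · 2!2!3!2!4!3!] = √(768/35)
  +(−1)^0/∏(0,1,2,3,1,1)! = 1/12  (running 1/12)
  +(−1)^1/∏(1,0,1,2,2,2)! = -1/8  (running -1/24)
⟨..|..⟩ = √(768/35)·(-1/24) = -0.195180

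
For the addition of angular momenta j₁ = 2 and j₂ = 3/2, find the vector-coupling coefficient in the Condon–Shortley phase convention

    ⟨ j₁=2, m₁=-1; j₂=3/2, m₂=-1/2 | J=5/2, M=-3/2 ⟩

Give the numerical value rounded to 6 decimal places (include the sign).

−√(1/35) = -0.169031

triangle: 1!×3!×2!/7! = 12/5040
(j±m)!: 1!×3!×1!×2!×1!×4! = 288
prefactor² = (2J+1)×Δ×N² = 144/35
  k=0: +1/(0!×1!×3!×1!×0!×1!) = 1/6
  k=1: −1/(1!×0!×2!×0!×1!×2!) = -1/4
Σ = -1/12  ⇒  CG² = 144/35×(-1/12)² = 1/35
CG = −√(1/35) = -0.169031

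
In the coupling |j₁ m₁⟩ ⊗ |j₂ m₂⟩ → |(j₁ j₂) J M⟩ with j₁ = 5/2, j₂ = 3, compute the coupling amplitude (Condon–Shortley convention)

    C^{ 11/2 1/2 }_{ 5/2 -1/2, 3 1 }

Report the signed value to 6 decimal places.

√[12·0!5!6!/12! · 2!3!4!2!6!5!] = √(8294400/77)
  +(−1)^0/∏(0,0,3,4,2,2)! = 1/576  (running 1/576)
⟨..|..⟩ = √(8294400/77)·(1/576) = +0.569803

+√(25/77) ≈ +0.569803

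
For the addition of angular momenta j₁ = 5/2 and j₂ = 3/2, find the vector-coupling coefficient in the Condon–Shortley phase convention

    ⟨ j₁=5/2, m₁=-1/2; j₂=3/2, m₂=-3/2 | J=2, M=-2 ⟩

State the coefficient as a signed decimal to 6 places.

+√(1/7) ≈ +0.377964

j₁+j₂−J=2  J+j₁−j₂=3  J−j₁+j₂=1  j₁+j₂+J+1=7
(j₁±m₁, j₂±m₂, J±M) = (2,3,0,3,0,4)
P² = 144/7
sum k=0..0:
  [0] +1/12 = 1/12
S = 1/12
C² = P²·S² = 1/7 ; C = +0.377964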